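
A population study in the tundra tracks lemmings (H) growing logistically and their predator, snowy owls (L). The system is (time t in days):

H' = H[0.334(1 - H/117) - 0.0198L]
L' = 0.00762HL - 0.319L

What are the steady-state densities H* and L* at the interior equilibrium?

From dL/dt = 0 with L > 0: 0.00762H* = 0.319, so H* = 41.9.
Substitute into dH/dt = 0: 0.334(1 - 41.9/117) = 0.0198L*.
The bracket is 0.642, giving L* = 0.214/0.0198 = 10.8.

H* ≈ 41.9, L* ≈ 10.8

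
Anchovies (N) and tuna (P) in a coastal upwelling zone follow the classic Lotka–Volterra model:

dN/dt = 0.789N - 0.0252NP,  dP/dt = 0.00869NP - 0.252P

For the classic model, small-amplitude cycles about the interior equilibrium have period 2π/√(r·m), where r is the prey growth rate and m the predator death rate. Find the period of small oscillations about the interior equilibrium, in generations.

T ≈ 14.1 generations

Here r = 0.789 and m = 0.252, so r·m = 0.199.
ω = √0.199 = 0.446 per generation, hence T = 2π/ω ≈ 14.1 generations.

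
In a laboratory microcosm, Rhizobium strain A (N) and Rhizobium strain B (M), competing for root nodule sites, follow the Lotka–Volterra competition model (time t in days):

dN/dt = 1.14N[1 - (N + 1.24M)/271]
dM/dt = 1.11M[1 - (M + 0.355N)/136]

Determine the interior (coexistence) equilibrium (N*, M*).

Setting both brackets to zero gives the nullclines N + 1.24M = 271 and 0.355N + M = 136.
Substituting M = 136 - 0.355N into the first: N(1 - 1.24·0.355) = 271 - 1.24·136.
So N* = 102/0.56 = 183, and then M* = 136 - 0.355·183 = 71.1.

N* ≈ 183, M* ≈ 71.1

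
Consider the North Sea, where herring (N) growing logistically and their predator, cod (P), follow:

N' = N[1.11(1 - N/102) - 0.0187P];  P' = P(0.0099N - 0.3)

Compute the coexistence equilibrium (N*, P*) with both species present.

N* ≈ 30.3, P* ≈ 41.7

From dP/dt = 0 with P > 0: 0.0099N* = 0.3, so N* = 30.3.
Substitute into dN/dt = 0: 1.11(1 - 30.3/102) = 0.0187P*.
The bracket is 0.703, giving P* = 0.78/0.0187 = 41.7.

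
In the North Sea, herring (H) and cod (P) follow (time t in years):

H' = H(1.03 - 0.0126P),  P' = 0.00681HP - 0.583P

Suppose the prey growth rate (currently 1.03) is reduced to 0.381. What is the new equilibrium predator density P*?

At the interior fixed point, setting dH/dt = 0 with H > 0 fixes P* = (prey growth rate)/(HP coefficient) — independent of the other coefficients.
With the change, P* = 0.381/0.0126 = 30.2; it falls from 81.7.

P* ≈ 30.2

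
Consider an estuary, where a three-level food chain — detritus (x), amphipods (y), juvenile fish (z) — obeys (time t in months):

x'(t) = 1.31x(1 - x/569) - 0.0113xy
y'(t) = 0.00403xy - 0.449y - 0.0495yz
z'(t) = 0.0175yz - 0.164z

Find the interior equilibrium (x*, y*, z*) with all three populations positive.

x* ≈ 523, y* ≈ 9.37, z* ≈ 33.5

From dz/dt = 0: 0.0175y* = 0.164, so y* = 9.37.
From dx/dt = 0: 1.31(1 - x*/569) = 0.0113·9.37, giving x* = 569·(1 - 0.0808) = 523.
From dy/dt = 0: 0.00403·523 - 0.449 = 0.0495z*, so z* = 1.66/0.0495 = 33.5.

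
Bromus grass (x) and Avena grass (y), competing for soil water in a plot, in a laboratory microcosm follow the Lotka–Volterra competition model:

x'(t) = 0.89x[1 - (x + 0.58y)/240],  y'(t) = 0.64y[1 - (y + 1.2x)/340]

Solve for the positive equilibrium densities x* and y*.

Setting both brackets to zero gives the nullclines x + 0.58y = 240 and 1.2x + y = 340.
Substituting y = 340 - 1.2x into the first: x(1 - 0.58·1.2) = 240 - 0.58·340.
So x* = 42.8/0.304 = 141, and then y* = 340 - 1.2·141 = 171.

x* ≈ 141, y* ≈ 171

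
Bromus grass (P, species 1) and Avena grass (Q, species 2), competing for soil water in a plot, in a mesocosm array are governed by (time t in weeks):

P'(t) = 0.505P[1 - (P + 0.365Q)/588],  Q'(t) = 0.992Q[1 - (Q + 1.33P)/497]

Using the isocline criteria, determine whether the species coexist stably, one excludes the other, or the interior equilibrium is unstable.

species 1 excludes species 2

Compare the nullcline intercepts: K1/α12 = 588/0.365 = 1610 > K2 = 497; K2/α21 = 497/1.33 = 374 < K1 = 588.
Since the inequalities point opposite ways, species 1 can invade but species 2 cannot.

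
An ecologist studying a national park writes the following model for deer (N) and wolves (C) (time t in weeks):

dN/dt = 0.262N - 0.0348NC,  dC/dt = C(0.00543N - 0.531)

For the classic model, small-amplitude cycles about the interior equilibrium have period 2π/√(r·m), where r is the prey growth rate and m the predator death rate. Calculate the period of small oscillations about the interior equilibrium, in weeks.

T ≈ 16.8 weeks

Here r = 0.262 and m = 0.531, so r·m = 0.139.
ω = √0.139 = 0.373 per week, hence T = 2π/ω ≈ 16.8 weeks.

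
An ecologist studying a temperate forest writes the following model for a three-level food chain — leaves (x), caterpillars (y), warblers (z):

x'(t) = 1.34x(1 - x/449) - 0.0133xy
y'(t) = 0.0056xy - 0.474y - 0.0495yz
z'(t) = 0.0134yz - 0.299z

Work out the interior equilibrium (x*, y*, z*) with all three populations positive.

x* ≈ 350, y* ≈ 22.3, z* ≈ 30

From dz/dt = 0: 0.0134y* = 0.299, so y* = 22.3.
From dx/dt = 0: 1.34(1 - x*/449) = 0.0133·22.3, giving x* = 449·(1 - 0.221) = 350.
From dy/dt = 0: 0.0056·350 - 0.474 = 0.0495z*, so z* = 1.48/0.0495 = 30.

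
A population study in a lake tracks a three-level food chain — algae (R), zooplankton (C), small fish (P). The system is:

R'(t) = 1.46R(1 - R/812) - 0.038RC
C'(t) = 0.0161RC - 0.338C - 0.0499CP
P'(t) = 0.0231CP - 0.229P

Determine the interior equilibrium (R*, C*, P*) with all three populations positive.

R* ≈ 602, C* ≈ 9.91, P* ≈ 188

From dP/dt = 0: 0.0231C* = 0.229, so C* = 9.91.
From dR/dt = 0: 1.46(1 - R*/812) = 0.038·9.91, giving R* = 812·(1 - 0.258) = 602.
From dC/dt = 0: 0.0161·602 - 0.338 = 0.0499P*, so P* = 9.36/0.0499 = 188.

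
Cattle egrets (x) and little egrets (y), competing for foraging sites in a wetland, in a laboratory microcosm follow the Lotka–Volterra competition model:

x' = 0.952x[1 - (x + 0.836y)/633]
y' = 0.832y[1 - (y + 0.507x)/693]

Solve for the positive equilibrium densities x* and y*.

Setting both brackets to zero gives the nullclines x + 0.836y = 633 and 0.507x + y = 693.
Substituting y = 693 - 0.507x into the first: x(1 - 0.836·0.507) = 633 - 0.836·693.
So x* = 53.7/0.576 = 93.1, and then y* = 693 - 0.507·93.1 = 646.

x* ≈ 93.1, y* ≈ 646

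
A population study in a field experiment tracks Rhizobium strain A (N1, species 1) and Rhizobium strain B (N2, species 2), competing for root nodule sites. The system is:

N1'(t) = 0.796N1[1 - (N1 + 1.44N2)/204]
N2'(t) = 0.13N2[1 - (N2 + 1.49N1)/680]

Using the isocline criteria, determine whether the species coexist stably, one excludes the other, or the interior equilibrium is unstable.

Compare the nullcline intercepts: K1/α12 = 204/1.44 = 142 < K2 = 680; K2/α21 = 680/1.49 = 456 > K1 = 204.
Since the inequalities point opposite ways, species 2 can invade but species 1 cannot.

species 2 excludes species 1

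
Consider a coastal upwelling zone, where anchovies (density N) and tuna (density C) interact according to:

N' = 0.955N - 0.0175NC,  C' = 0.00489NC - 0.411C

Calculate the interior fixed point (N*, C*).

Set dC/dt = 0 with C > 0: 0.00489N - 0.411 = 0, so N* = 0.411/0.00489 = 84.
Set dN/dt = 0 with N > 0: 0.955 - 0.0175C = 0, so C* = 0.955/0.0175 = 54.6.

N* ≈ 84, C* ≈ 54.6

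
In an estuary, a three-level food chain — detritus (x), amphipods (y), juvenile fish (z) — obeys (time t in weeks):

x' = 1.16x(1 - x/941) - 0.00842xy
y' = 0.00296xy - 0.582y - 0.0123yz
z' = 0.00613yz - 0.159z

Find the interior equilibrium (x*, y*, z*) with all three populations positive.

x* ≈ 764, y* ≈ 25.9, z* ≈ 136

From dz/dt = 0: 0.00613y* = 0.159, so y* = 25.9.
From dx/dt = 0: 1.16(1 - x*/941) = 0.00842·25.9, giving x* = 941·(1 - 0.188) = 764.
From dy/dt = 0: 0.00296·764 - 0.582 = 0.0123z*, so z* = 1.68/0.0123 = 136.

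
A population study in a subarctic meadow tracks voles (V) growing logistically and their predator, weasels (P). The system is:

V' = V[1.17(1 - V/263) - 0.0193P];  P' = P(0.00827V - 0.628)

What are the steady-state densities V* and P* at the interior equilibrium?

V* ≈ 75.9, P* ≈ 43.1

From dP/dt = 0 with P > 0: 0.00827V* = 0.628, so V* = 75.9.
Substitute into dV/dt = 0: 1.17(1 - 75.9/263) = 0.0193P*.
The bracket is 0.711, giving P* = 0.832/0.0193 = 43.1.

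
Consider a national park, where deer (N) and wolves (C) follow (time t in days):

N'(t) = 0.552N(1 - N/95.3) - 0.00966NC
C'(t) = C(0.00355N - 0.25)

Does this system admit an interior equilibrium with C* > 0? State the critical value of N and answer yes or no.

Threshold N = 70.4; K > 70.4, so yes, the predator persists.

The predator equation gives dC/dt > 0 only when N > 0.25/0.00355 = 70.4.
Without the predator, N → K = 95.3. Since 95.3 > 70.4, the predator can invade and persist.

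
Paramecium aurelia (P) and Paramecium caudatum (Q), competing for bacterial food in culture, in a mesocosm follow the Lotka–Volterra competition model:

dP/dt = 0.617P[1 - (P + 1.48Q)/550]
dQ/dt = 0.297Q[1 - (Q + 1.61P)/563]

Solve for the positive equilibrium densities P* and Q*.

P* ≈ 205, Q* ≈ 233

Setting both brackets to zero gives the nullclines P + 1.48Q = 550 and 1.61P + Q = 563.
Substituting Q = 563 - 1.61P into the first: P(1 - 1.48·1.61) = 550 - 1.48·563.
So P* = -283/-1.38 = 205, and then Q* = 563 - 1.61·205 = 233.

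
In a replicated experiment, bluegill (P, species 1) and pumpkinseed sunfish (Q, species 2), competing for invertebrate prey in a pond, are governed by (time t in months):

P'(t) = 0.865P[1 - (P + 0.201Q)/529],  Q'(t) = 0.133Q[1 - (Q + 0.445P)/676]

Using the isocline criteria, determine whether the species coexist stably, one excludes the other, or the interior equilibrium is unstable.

stable coexistence

Compare the nullcline intercepts: K1/α12 = 529/0.201 = 2630 > K2 = 676; K2/α21 = 676/0.445 = 1520 > K1 = 529.
Since both inequalities hold, each species can invade when rare, so the interior equilibrium is stable.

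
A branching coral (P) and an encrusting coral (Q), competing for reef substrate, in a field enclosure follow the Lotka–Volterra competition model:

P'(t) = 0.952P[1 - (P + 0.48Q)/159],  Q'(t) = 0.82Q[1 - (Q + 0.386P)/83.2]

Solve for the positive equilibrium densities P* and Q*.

P* ≈ 146, Q* ≈ 26.8

Setting both brackets to zero gives the nullclines P + 0.48Q = 159 and 0.386P + Q = 83.2.
Substituting Q = 83.2 - 0.386P into the first: P(1 - 0.48·0.386) = 159 - 0.48·83.2.
So P* = 119/0.815 = 146, and then Q* = 83.2 - 0.386·146 = 26.8.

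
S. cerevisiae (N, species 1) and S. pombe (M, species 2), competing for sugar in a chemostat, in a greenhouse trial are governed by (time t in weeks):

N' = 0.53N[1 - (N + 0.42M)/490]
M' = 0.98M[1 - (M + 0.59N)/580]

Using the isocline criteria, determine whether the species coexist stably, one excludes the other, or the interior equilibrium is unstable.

stable coexistence

Compare the nullcline intercepts: K1/α12 = 490/0.42 = 1170 > K2 = 580; K2/α21 = 580/0.59 = 983 > K1 = 490.
Since both inequalities hold, each species can invade when rare, so the interior equilibrium is stable.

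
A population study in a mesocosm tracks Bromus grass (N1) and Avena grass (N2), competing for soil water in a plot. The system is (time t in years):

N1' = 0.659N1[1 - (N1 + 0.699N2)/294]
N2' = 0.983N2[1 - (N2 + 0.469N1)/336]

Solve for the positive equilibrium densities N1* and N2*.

Setting both brackets to zero gives the nullclines N1 + 0.699N2 = 294 and 0.469N1 + N2 = 336.
Substituting N2 = 336 - 0.469N1 into the first: N1(1 - 0.699·0.469) = 294 - 0.699·336.
So N1* = 59.1/0.672 = 88, and then N2* = 336 - 0.469·88 = 295.

N1* ≈ 88, N2* ≈ 295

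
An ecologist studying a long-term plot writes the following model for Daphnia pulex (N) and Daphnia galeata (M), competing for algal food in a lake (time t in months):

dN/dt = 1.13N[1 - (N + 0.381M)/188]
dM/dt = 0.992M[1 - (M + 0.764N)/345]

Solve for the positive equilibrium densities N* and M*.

Setting both brackets to zero gives the nullclines N + 0.381M = 188 and 0.764N + M = 345.
Substituting M = 345 - 0.764N into the first: N(1 - 0.381·0.764) = 188 - 0.381·345.
So N* = 56.6/0.709 = 79.8, and then M* = 345 - 0.764·79.8 = 284.

N* ≈ 79.8, M* ≈ 284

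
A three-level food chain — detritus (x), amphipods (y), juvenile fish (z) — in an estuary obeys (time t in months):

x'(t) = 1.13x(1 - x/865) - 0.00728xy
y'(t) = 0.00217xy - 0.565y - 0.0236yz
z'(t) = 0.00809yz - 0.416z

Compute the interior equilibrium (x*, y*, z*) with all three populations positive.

x* ≈ 578, y* ≈ 51.4, z* ≈ 29.2

From dz/dt = 0: 0.00809y* = 0.416, so y* = 51.4.
From dx/dt = 0: 1.13(1 - x*/865) = 0.00728·51.4, giving x* = 865·(1 - 0.331) = 578.
From dy/dt = 0: 0.00217·578 - 0.565 = 0.0236z*, so z* = 0.69/0.0236 = 29.2.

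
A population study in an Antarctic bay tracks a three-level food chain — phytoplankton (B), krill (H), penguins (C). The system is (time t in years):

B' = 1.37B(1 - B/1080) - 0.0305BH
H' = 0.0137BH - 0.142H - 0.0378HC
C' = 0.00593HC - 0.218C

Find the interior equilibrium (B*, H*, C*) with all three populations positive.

B* ≈ 196, H* ≈ 36.8, C* ≈ 67.3

From dC/dt = 0: 0.00593H* = 0.218, so H* = 36.8.
From dB/dt = 0: 1.37(1 - B*/1080) = 0.0305·36.8, giving B* = 1080·(1 - 0.818) = 196.
From dH/dt = 0: 0.0137·196 - 0.142 = 0.0378C*, so C* = 2.54/0.0378 = 67.3.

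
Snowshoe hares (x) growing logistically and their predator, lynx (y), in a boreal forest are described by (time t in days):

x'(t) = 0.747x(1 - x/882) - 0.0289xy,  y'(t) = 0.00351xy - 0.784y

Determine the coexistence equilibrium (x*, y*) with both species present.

From dy/dt = 0 with y > 0: 0.00351x* = 0.784, so x* = 223.
Substitute into dx/dt = 0: 0.747(1 - 223/882) = 0.0289y*.
The bracket is 0.747, giving y* = 0.558/0.0289 = 19.3.

x* ≈ 223, y* ≈ 19.3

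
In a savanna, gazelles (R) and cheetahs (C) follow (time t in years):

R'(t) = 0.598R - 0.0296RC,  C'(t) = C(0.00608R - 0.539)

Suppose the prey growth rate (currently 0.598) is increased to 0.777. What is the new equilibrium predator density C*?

At the interior fixed point, setting dR/dt = 0 with R > 0 fixes C* = (prey growth rate)/(RC coefficient) — independent of the other coefficients.
With the change, C* = 0.777/0.0296 = 26.2; it rises from 20.2.

C* ≈ 26.2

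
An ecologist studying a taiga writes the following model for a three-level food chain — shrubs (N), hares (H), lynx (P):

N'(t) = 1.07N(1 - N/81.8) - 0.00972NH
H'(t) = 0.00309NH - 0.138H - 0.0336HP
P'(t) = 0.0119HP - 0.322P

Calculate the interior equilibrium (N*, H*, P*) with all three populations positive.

From dP/dt = 0: 0.0119H* = 0.322, so H* = 27.1.
From dN/dt = 0: 1.07(1 - N*/81.8) = 0.00972·27.1, giving N* = 81.8·(1 - 0.246) = 61.7.
From dH/dt = 0: 0.00309·61.7 - 0.138 = 0.0336P*, so P* = 0.0526/0.0336 = 1.57.

N* ≈ 61.7, H* ≈ 27.1, P* ≈ 1.57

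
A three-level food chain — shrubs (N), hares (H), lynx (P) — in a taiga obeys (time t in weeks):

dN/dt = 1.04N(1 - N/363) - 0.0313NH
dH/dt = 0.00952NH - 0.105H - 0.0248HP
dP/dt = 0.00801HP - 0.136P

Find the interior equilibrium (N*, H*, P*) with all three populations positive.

N* ≈ 178, H* ≈ 17, P* ≈ 63.9

From dP/dt = 0: 0.00801H* = 0.136, so H* = 17.
From dN/dt = 0: 1.04(1 - N*/363) = 0.0313·17, giving N* = 363·(1 - 0.511) = 178.
From dH/dt = 0: 0.00952·178 - 0.105 = 0.0248P*, so P* = 1.58/0.0248 = 63.9.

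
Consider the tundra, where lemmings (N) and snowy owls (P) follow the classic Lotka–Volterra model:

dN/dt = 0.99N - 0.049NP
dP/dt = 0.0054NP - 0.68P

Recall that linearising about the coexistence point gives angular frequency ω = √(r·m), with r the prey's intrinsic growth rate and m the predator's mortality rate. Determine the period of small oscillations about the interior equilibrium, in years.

Here r = 0.99 and m = 0.68, so r·m = 0.673.
ω = √0.673 = 0.82 per year, hence T = 2π/ω ≈ 7.66 years.

T ≈ 7.66 years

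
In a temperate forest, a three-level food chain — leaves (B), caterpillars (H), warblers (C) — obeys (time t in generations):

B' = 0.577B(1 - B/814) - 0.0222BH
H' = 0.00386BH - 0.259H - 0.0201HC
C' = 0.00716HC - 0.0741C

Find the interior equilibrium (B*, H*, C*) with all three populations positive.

B* ≈ 490, H* ≈ 10.3, C* ≈ 81.2

From dC/dt = 0: 0.00716H* = 0.0741, so H* = 10.3.
From dB/dt = 0: 0.577(1 - B*/814) = 0.0222·10.3, giving B* = 814·(1 - 0.398) = 490.
From dH/dt = 0: 0.00386·490 - 0.259 = 0.0201C*, so C* = 1.63/0.0201 = 81.2.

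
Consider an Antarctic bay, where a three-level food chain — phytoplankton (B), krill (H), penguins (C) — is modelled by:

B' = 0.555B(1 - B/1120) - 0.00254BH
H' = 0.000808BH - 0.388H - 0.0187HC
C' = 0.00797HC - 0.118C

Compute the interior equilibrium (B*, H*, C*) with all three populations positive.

B* ≈ 1040, H* ≈ 14.8, C* ≈ 24.4

From dC/dt = 0: 0.00797H* = 0.118, so H* = 14.8.
From dB/dt = 0: 0.555(1 - B*/1120) = 0.00254·14.8, giving B* = 1120·(1 - 0.0678) = 1040.
From dH/dt = 0: 0.000808·1040 - 0.388 = 0.0187C*, so C* = 0.456/0.0187 = 24.4.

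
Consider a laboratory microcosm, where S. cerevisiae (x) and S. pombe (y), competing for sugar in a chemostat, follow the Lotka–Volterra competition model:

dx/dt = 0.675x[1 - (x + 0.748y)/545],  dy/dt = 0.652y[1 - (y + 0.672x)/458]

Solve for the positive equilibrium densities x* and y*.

x* ≈ 407, y* ≈ 185

Setting both brackets to zero gives the nullclines x + 0.748y = 545 and 0.672x + y = 458.
Substituting y = 458 - 0.672x into the first: x(1 - 0.748·0.672) = 545 - 0.748·458.
So x* = 202/0.497 = 407, and then y* = 458 - 0.672·407 = 185.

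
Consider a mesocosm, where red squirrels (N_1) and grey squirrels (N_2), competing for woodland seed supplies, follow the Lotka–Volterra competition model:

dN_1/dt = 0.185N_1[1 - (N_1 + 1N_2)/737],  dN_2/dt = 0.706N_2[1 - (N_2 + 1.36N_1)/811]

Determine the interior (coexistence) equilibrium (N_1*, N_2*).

Setting both brackets to zero gives the nullclines N_1 + 1N_2 = 737 and 1.36N_1 + N_2 = 811.
Substituting N_2 = 811 - 1.36N_1 into the first: N_1(1 - 1·1.36) = 737 - 1·811.
So N_1* = -74/-0.36 = 206, and then N_2* = 811 - 1.36·206 = 531.

N_1* ≈ 206, N_2* ≈ 531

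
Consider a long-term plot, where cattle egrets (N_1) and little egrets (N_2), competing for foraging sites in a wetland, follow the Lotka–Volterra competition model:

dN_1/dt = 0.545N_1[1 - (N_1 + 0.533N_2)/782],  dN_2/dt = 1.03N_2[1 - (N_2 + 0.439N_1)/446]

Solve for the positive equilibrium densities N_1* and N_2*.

Setting both brackets to zero gives the nullclines N_1 + 0.533N_2 = 782 and 0.439N_1 + N_2 = 446.
Substituting N_2 = 446 - 0.439N_1 into the first: N_1(1 - 0.533·0.439) = 782 - 0.533·446.
So N_1* = 544/0.766 = 711, and then N_2* = 446 - 0.439·711 = 134.

N_1* ≈ 711, N_2* ≈ 134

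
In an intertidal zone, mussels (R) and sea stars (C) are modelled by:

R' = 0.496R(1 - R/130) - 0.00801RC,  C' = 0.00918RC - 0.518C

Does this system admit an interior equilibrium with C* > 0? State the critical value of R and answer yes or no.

Threshold R = 56.4; K > 56.4, so yes, the predator persists.

The predator equation gives dC/dt > 0 only when R > 0.518/0.00918 = 56.4.
Without the predator, R → K = 130. Since 130 > 56.4, the predator can invade and persist.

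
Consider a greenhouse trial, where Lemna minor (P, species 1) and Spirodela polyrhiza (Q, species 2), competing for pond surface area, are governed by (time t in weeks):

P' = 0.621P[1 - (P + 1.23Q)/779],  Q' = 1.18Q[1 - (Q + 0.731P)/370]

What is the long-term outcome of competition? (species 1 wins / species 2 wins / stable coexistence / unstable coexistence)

Compare the nullcline intercepts: K1/α12 = 779/1.23 = 633 > K2 = 370; K2/α21 = 370/0.731 = 506 < K1 = 779.
Since the inequalities point opposite ways, species 1 can invade but species 2 cannot.

species 1 excludes species 2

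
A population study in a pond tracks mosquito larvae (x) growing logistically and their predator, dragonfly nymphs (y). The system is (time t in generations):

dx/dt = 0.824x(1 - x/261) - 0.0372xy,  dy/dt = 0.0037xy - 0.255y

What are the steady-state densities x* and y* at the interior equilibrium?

From dy/dt = 0 with y > 0: 0.0037x* = 0.255, so x* = 68.9.
Substitute into dx/dt = 0: 0.824(1 - 68.9/261) = 0.0372y*.
The bracket is 0.736, giving y* = 0.606/0.0372 = 16.3.

x* ≈ 68.9, y* ≈ 16.3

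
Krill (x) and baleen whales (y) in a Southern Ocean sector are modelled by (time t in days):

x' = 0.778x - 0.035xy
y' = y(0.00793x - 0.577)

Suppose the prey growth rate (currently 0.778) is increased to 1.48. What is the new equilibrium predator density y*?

At the interior fixed point, setting dx/dt = 0 with x > 0 fixes y* = (prey growth rate)/(xy coefficient) — independent of the other coefficients.
With the change, y* = 1.48/0.035 = 42.3; it rises from 22.2.

y* ≈ 42.3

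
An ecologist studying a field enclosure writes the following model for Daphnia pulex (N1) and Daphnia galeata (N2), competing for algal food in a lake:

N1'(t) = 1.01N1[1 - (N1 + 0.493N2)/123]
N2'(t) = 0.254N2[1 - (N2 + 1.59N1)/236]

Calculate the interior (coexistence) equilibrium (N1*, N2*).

Setting both brackets to zero gives the nullclines N1 + 0.493N2 = 123 and 1.59N1 + N2 = 236.
Substituting N2 = 236 - 1.59N1 into the first: N1(1 - 0.493·1.59) = 123 - 0.493·236.
So N1* = 6.65/0.216 = 30.8, and then N2* = 236 - 1.59·30.8 = 187.

N1* ≈ 30.8, N2* ≈ 187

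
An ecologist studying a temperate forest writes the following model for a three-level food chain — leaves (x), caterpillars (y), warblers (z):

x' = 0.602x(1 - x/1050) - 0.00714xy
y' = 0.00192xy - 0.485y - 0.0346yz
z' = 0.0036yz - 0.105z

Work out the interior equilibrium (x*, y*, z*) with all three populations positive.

x* ≈ 687, y* ≈ 29.2, z* ≈ 24.1

From dz/dt = 0: 0.0036y* = 0.105, so y* = 29.2.
From dx/dt = 0: 0.602(1 - x*/1050) = 0.00714·29.2, giving x* = 1050·(1 - 0.346) = 687.
From dy/dt = 0: 0.00192·687 - 0.485 = 0.0346z*, so z* = 0.834/0.0346 = 24.1.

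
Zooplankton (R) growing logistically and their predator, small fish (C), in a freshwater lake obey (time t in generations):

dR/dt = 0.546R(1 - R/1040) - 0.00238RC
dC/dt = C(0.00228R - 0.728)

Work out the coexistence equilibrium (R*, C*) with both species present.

From dC/dt = 0 with C > 0: 0.00228R* = 0.728, so R* = 319.
Substitute into dR/dt = 0: 0.546(1 - 319/1040) = 0.00238C*.
The bracket is 0.693, giving C* = 0.378/0.00238 = 159.

R* ≈ 319, C* ≈ 159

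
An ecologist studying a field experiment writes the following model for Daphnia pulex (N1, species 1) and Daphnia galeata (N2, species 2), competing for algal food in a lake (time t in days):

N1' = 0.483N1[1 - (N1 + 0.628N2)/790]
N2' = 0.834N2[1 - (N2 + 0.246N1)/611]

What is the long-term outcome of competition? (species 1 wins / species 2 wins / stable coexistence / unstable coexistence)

Compare the nullcline intercepts: K1/α12 = 790/0.628 = 1260 > K2 = 611; K2/α21 = 611/0.246 = 2480 > K1 = 790.
Since both inequalities hold, each species can invade when rare, so the interior equilibrium is stable.

stable coexistence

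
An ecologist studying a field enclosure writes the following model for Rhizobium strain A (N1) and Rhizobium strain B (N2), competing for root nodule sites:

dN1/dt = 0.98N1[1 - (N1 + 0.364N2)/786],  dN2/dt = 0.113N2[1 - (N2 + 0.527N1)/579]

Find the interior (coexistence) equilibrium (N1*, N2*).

N1* ≈ 712, N2* ≈ 204

Setting both brackets to zero gives the nullclines N1 + 0.364N2 = 786 and 0.527N1 + N2 = 579.
Substituting N2 = 579 - 0.527N1 into the first: N1(1 - 0.364·0.527) = 786 - 0.364·579.
So N1* = 575/0.808 = 712, and then N2* = 579 - 0.527·712 = 204.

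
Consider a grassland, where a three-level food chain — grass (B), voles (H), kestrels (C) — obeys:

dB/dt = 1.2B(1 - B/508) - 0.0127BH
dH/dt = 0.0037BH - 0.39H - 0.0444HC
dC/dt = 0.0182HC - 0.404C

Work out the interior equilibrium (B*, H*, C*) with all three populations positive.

B* ≈ 389, H* ≈ 22.2, C* ≈ 23.6

From dC/dt = 0: 0.0182H* = 0.404, so H* = 22.2.
From dB/dt = 0: 1.2(1 - B*/508) = 0.0127·22.2, giving B* = 508·(1 - 0.235) = 389.
From dH/dt = 0: 0.0037·389 - 0.39 = 0.0444C*, so C* = 1.05/0.0444 = 23.6.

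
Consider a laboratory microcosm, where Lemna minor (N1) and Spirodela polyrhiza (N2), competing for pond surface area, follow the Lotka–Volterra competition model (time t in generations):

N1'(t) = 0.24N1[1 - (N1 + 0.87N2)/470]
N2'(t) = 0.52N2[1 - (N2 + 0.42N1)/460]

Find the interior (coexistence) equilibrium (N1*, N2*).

N1* ≈ 110, N2* ≈ 414

Setting both brackets to zero gives the nullclines N1 + 0.87N2 = 470 and 0.42N1 + N2 = 460.
Substituting N2 = 460 - 0.42N1 into the first: N1(1 - 0.87·0.42) = 470 - 0.87·460.
So N1* = 69.8/0.635 = 110, and then N2* = 460 - 0.42·110 = 414.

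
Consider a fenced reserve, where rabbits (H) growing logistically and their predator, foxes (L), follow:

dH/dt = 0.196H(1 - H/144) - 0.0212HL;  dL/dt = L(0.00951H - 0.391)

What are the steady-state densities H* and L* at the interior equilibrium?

From dL/dt = 0 with L > 0: 0.00951H* = 0.391, so H* = 41.1.
Substitute into dH/dt = 0: 0.196(1 - 41.1/144) = 0.0212L*.
The bracket is 0.714, giving L* = 0.14/0.0212 = 6.61.

H* ≈ 41.1, L* ≈ 6.61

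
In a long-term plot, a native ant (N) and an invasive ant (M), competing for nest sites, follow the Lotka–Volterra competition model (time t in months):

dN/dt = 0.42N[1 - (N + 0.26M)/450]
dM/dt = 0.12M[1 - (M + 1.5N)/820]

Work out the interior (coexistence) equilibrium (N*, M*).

N* ≈ 388, M* ≈ 238

Setting both brackets to zero gives the nullclines N + 0.26M = 450 and 1.5N + M = 820.
Substituting M = 820 - 1.5N into the first: N(1 - 0.26·1.5) = 450 - 0.26·820.
So N* = 237/0.61 = 388, and then M* = 820 - 1.5·388 = 238.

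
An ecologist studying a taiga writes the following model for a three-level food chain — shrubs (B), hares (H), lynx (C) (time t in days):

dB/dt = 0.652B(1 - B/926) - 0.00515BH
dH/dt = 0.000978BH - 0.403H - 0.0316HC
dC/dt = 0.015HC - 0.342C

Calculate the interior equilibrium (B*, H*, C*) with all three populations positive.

B* ≈ 759, H* ≈ 22.8, C* ≈ 10.7

From dC/dt = 0: 0.015H* = 0.342, so H* = 22.8.
From dB/dt = 0: 0.652(1 - B*/926) = 0.00515·22.8, giving B* = 926·(1 - 0.18) = 759.
From dH/dt = 0: 0.000978·759 - 0.403 = 0.0316C*, so C* = 0.34/0.0316 = 10.7.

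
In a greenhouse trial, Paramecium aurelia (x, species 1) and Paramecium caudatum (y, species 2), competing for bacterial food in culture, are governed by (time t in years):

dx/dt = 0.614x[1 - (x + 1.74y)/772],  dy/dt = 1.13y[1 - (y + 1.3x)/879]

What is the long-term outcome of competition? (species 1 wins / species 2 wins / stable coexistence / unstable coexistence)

unstable coexistence (outcome depends on initial conditions)

Compare the nullcline intercepts: K1/α12 = 772/1.74 = 444 < K2 = 879; K2/α21 = 879/1.3 = 676 < K1 = 772.
Since both are reversed, neither can invade when rare; the interior point is a saddle.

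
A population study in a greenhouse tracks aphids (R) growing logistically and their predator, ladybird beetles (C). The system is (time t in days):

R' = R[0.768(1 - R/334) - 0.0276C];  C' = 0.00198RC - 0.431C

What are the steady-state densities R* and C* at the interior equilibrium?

R* ≈ 218, C* ≈ 9.69

From dC/dt = 0 with C > 0: 0.00198R* = 0.431, so R* = 218.
Substitute into dR/dt = 0: 0.768(1 - 218/334) = 0.0276C*.
The bracket is 0.348, giving C* = 0.267/0.0276 = 9.69.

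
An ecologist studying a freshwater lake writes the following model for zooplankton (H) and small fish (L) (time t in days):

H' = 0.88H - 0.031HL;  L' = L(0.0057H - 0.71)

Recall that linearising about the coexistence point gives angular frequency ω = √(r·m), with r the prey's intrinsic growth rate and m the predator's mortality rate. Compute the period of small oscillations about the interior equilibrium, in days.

T ≈ 7.95 days

Here r = 0.88 and m = 0.71, so r·m = 0.625.
ω = √0.625 = 0.79 per day, hence T = 2π/ω ≈ 7.95 days.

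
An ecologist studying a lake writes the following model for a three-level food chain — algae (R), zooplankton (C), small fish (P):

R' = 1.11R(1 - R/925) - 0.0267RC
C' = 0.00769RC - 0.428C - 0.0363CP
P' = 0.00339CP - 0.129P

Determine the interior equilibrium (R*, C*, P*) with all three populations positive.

R* ≈ 78.3, C* ≈ 38.1, P* ≈ 4.8

From dP/dt = 0: 0.00339C* = 0.129, so C* = 38.1.
From dR/dt = 0: 1.11(1 - R*/925) = 0.0267·38.1, giving R* = 925·(1 - 0.915) = 78.3.
From dC/dt = 0: 0.00769·78.3 - 0.428 = 0.0363P*, so P* = 0.174/0.0363 = 4.8.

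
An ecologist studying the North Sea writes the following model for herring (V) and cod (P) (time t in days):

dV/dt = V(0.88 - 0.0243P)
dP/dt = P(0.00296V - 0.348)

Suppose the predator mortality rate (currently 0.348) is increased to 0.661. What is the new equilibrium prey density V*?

At the interior fixed point, setting dP/dt = 0 with P > 0 fixes V* = (predator death rate)/(VP coefficient) — independent of the other coefficients.
With the change, V* = 0.661/0.00296 = 223; it rises from 118.

V* ≈ 223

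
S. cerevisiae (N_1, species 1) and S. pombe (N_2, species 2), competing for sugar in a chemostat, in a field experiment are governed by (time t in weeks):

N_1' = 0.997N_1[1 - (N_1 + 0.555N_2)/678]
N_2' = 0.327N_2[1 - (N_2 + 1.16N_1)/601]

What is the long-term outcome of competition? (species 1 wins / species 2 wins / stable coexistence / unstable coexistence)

Compare the nullcline intercepts: K1/α12 = 678/0.555 = 1220 > K2 = 601; K2/α21 = 601/1.16 = 518 < K1 = 678.
Since the inequalities point opposite ways, species 1 can invade but species 2 cannot.

species 1 excludes species 2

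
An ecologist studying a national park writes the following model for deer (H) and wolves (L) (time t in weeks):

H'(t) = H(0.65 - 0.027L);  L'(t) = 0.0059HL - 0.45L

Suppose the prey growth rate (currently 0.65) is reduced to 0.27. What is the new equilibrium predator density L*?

L* ≈ 10

At the interior fixed point, setting dH/dt = 0 with H > 0 fixes L* = (prey growth rate)/(HL coefficient) — independent of the other coefficients.
With the change, L* = 0.27/0.027 = 10; it falls from 24.1.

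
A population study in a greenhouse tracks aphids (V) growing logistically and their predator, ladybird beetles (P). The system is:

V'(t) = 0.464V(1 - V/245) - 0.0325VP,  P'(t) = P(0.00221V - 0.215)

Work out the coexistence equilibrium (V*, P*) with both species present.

From dP/dt = 0 with P > 0: 0.00221V* = 0.215, so V* = 97.3.
Substitute into dV/dt = 0: 0.464(1 - 97.3/245) = 0.0325P*.
The bracket is 0.603, giving P* = 0.28/0.0325 = 8.61.

V* ≈ 97.3, P* ≈ 8.61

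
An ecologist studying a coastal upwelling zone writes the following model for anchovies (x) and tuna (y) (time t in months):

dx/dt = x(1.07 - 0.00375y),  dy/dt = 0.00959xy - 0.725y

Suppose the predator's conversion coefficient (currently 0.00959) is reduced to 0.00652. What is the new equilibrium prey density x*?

x* ≈ 111

At the interior fixed point, setting dy/dt = 0 with y > 0 fixes x* = (predator death rate)/(xy coefficient) — independent of the other coefficients.
With the change, x* = 0.725/0.00652 = 111; it rises from 75.6.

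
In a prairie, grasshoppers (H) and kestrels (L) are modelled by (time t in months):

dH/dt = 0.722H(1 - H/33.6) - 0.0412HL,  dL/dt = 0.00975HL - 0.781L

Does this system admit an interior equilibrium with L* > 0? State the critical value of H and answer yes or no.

Threshold H = 80.1; K < 80.1, so no, the predator goes extinct.

The predator equation gives dL/dt > 0 only when H > 0.781/0.00975 = 80.1.
Without the predator, H → K = 33.6. Since 33.6 < 80.1, the predator cannot invade.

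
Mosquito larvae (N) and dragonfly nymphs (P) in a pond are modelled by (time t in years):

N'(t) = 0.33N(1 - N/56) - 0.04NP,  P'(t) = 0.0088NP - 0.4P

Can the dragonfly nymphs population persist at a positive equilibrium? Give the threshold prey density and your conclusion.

Threshold N = 45.5; K > 45.5, so yes, the predator persists.

The predator equation gives dP/dt > 0 only when N > 0.4/0.0088 = 45.5.
Without the predator, N → K = 56. Since 56 > 45.5, the predator can invade and persist.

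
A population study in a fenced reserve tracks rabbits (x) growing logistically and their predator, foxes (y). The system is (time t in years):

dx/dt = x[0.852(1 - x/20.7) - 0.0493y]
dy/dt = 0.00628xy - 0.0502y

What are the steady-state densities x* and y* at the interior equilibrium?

x* ≈ 7.99, y* ≈ 10.6

From dy/dt = 0 with y > 0: 0.00628x* = 0.0502, so x* = 7.99.
Substitute into dx/dt = 0: 0.852(1 - 7.99/20.7) = 0.0493y*.
The bracket is 0.614, giving y* = 0.523/0.0493 = 10.6.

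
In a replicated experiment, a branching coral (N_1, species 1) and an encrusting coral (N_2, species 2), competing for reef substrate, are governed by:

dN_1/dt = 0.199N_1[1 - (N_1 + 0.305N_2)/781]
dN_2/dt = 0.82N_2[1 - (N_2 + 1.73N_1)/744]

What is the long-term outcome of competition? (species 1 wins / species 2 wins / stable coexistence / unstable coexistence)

Compare the nullcline intercepts: K1/α12 = 781/0.305 = 2560 > K2 = 744; K2/α21 = 744/1.73 = 430 < K1 = 781.
Since the inequalities point opposite ways, species 1 can invade but species 2 cannot.

species 1 excludes species 2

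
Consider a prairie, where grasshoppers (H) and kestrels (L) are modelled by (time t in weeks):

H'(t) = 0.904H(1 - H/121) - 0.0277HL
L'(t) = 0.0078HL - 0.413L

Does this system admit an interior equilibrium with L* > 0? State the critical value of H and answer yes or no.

Threshold H = 52.9; K > 52.9, so yes, the predator persists.

The predator equation gives dL/dt > 0 only when H > 0.413/0.0078 = 52.9.
Without the predator, H → K = 121. Since 121 > 52.9, the predator can invade and persist.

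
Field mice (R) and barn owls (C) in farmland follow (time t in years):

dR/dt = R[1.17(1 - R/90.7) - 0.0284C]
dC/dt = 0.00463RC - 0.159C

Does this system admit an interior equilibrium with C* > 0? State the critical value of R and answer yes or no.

The predator equation gives dC/dt > 0 only when R > 0.159/0.00463 = 34.3.
Without the predator, R → K = 90.7. Since 90.7 > 34.3, the predator can invade and persist.

Threshold R = 34.3; K > 34.3, so yes, the predator persists.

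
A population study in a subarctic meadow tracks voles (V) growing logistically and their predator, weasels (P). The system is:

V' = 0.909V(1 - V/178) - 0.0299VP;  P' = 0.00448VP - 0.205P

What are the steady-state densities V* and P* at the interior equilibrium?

From dP/dt = 0 with P > 0: 0.00448V* = 0.205, so V* = 45.8.
Substitute into dV/dt = 0: 0.909(1 - 45.8/178) = 0.0299P*.
The bracket is 0.743, giving P* = 0.675/0.0299 = 22.6.

V* ≈ 45.8, P* ≈ 22.6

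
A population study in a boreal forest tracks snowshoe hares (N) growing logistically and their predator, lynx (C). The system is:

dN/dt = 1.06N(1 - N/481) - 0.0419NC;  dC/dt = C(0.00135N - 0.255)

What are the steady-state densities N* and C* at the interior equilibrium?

N* ≈ 189, C* ≈ 15.4

From dC/dt = 0 with C > 0: 0.00135N* = 0.255, so N* = 189.
Substitute into dN/dt = 0: 1.06(1 - 189/481) = 0.0419C*.
The bracket is 0.607, giving C* = 0.644/0.0419 = 15.4.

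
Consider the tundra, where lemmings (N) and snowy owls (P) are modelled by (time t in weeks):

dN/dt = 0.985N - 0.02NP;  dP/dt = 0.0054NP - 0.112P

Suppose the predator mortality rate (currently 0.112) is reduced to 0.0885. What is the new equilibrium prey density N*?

At the interior fixed point, setting dP/dt = 0 with P > 0 fixes N* = (predator death rate)/(NP coefficient) — independent of the other coefficients.
With the change, N* = 0.0885/0.0054 = 16.4; it falls from 20.7.

N* ≈ 16.4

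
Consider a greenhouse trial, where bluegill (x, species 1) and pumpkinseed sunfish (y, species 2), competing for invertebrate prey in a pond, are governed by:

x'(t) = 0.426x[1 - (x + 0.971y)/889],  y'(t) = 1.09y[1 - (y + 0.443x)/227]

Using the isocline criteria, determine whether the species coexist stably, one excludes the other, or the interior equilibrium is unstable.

Compare the nullcline intercepts: K1/α12 = 889/0.971 = 916 > K2 = 227; K2/α21 = 227/0.443 = 512 < K1 = 889.
Since the inequalities point opposite ways, species 1 can invade but species 2 cannot.

species 1 excludes species 2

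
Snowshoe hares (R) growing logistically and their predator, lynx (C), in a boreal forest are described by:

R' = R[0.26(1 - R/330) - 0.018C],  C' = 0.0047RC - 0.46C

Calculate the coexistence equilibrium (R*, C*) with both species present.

R* ≈ 97.9, C* ≈ 10.2

From dC/dt = 0 with C > 0: 0.0047R* = 0.46, so R* = 97.9.
Substitute into dR/dt = 0: 0.26(1 - 97.9/330) = 0.018C*.
The bracket is 0.703, giving C* = 0.183/0.018 = 10.2.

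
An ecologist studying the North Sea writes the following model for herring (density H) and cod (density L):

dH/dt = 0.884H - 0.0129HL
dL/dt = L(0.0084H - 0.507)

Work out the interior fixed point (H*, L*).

Set dL/dt = 0 with L > 0: 0.0084H - 0.507 = 0, so H* = 0.507/0.0084 = 60.4.
Set dH/dt = 0 with H > 0: 0.884 - 0.0129L = 0, so L* = 0.884/0.0129 = 68.5.

H* ≈ 60.4, L* ≈ 68.5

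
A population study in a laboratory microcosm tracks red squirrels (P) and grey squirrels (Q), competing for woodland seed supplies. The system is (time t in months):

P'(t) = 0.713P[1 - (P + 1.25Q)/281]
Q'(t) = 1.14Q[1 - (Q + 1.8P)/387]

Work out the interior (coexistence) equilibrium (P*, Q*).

Setting both brackets to zero gives the nullclines P + 1.25Q = 281 and 1.8P + Q = 387.
Substituting Q = 387 - 1.8P into the first: P(1 - 1.25·1.8) = 281 - 1.25·387.
So P* = -203/-1.25 = 162, and then Q* = 387 - 1.8·162 = 95.

P* ≈ 162, Q* ≈ 95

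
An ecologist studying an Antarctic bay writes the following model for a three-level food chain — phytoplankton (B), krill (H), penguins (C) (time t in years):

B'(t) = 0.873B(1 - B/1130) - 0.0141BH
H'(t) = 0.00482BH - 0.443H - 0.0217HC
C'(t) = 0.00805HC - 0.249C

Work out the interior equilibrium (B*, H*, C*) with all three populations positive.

B* ≈ 565, H* ≈ 30.9, C* ≈ 105

From dC/dt = 0: 0.00805H* = 0.249, so H* = 30.9.
From dB/dt = 0: 0.873(1 - B*/1130) = 0.0141·30.9, giving B* = 1130·(1 - 0.5) = 565.
From dH/dt = 0: 0.00482·565 - 0.443 = 0.0217C*, so C* = 2.28/0.0217 = 105.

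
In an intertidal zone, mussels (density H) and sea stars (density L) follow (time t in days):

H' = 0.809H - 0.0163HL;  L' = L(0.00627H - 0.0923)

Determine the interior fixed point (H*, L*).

H* ≈ 14.7, L* ≈ 49.6

Set dL/dt = 0 with L > 0: 0.00627H - 0.0923 = 0, so H* = 0.0923/0.00627 = 14.7.
Set dH/dt = 0 with H > 0: 0.809 - 0.0163L = 0, so L* = 0.809/0.0163 = 49.6.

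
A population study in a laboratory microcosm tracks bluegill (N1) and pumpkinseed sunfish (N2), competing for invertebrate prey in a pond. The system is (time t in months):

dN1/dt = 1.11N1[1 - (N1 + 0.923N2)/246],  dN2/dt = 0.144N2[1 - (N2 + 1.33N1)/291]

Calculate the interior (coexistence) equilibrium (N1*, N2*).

N1* ≈ 99.3, N2* ≈ 159

Setting both brackets to zero gives the nullclines N1 + 0.923N2 = 246 and 1.33N1 + N2 = 291.
Substituting N2 = 291 - 1.33N1 into the first: N1(1 - 0.923·1.33) = 246 - 0.923·291.
So N1* = -22.6/-0.228 = 99.3, and then N2* = 291 - 1.33·99.3 = 159.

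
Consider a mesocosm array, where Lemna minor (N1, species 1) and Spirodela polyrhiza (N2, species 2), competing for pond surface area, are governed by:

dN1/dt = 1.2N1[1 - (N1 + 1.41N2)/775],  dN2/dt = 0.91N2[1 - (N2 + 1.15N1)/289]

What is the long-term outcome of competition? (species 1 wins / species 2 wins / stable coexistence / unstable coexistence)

species 1 excludes species 2

Compare the nullcline intercepts: K1/α12 = 775/1.41 = 550 > K2 = 289; K2/α21 = 289/1.15 = 251 < K1 = 775.
Since the inequalities point opposite ways, species 1 can invade but species 2 cannot.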